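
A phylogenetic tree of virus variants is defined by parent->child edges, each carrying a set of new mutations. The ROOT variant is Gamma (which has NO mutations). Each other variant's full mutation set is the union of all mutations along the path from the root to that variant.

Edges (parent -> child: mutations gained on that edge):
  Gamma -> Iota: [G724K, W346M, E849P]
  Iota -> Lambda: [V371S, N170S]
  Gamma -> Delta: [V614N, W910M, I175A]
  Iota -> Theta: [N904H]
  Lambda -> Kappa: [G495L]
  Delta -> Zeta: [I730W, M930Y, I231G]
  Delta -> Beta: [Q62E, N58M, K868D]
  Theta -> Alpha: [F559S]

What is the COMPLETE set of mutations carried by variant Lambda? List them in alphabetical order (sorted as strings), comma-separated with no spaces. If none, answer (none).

Answer: E849P,G724K,N170S,V371S,W346M

Derivation:
At Gamma: gained [] -> total []
At Iota: gained ['G724K', 'W346M', 'E849P'] -> total ['E849P', 'G724K', 'W346M']
At Lambda: gained ['V371S', 'N170S'] -> total ['E849P', 'G724K', 'N170S', 'V371S', 'W346M']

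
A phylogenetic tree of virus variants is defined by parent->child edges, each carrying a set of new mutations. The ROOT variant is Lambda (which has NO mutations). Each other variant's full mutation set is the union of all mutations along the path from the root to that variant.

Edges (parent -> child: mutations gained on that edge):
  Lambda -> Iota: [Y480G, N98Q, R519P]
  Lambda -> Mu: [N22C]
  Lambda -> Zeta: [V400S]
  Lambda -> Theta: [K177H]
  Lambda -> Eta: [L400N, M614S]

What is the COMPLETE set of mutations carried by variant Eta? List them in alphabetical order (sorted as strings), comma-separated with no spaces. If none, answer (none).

Answer: L400N,M614S

Derivation:
At Lambda: gained [] -> total []
At Eta: gained ['L400N', 'M614S'] -> total ['L400N', 'M614S']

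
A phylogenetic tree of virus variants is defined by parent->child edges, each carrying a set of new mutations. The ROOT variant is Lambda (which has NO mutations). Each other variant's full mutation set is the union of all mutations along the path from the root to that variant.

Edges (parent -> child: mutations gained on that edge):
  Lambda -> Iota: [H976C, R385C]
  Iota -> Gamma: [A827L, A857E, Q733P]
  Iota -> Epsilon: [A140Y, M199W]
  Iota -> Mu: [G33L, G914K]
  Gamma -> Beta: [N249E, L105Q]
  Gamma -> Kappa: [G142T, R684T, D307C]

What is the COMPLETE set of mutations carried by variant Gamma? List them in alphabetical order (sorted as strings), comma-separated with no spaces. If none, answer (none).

At Lambda: gained [] -> total []
At Iota: gained ['H976C', 'R385C'] -> total ['H976C', 'R385C']
At Gamma: gained ['A827L', 'A857E', 'Q733P'] -> total ['A827L', 'A857E', 'H976C', 'Q733P', 'R385C']

Answer: A827L,A857E,H976C,Q733P,R385C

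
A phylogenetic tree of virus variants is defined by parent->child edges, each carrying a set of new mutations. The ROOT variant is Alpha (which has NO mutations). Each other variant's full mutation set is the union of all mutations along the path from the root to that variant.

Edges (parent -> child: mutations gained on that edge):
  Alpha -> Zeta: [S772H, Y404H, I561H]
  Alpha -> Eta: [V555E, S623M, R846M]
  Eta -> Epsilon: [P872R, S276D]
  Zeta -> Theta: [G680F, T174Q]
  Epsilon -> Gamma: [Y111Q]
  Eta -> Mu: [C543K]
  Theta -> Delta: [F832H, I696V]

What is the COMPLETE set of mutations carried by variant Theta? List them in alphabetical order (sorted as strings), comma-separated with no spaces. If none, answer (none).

Answer: G680F,I561H,S772H,T174Q,Y404H

Derivation:
At Alpha: gained [] -> total []
At Zeta: gained ['S772H', 'Y404H', 'I561H'] -> total ['I561H', 'S772H', 'Y404H']
At Theta: gained ['G680F', 'T174Q'] -> total ['G680F', 'I561H', 'S772H', 'T174Q', 'Y404H']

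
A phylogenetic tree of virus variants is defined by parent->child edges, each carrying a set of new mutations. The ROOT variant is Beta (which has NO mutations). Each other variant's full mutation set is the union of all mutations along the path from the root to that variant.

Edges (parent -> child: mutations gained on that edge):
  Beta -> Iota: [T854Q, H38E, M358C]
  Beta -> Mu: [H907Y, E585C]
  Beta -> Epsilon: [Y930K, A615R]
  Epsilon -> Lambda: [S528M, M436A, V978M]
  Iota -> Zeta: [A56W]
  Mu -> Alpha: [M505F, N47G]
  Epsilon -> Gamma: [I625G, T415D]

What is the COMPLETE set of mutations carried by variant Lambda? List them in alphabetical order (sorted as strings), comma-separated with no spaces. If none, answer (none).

Answer: A615R,M436A,S528M,V978M,Y930K

Derivation:
At Beta: gained [] -> total []
At Epsilon: gained ['Y930K', 'A615R'] -> total ['A615R', 'Y930K']
At Lambda: gained ['S528M', 'M436A', 'V978M'] -> total ['A615R', 'M436A', 'S528M', 'V978M', 'Y930K']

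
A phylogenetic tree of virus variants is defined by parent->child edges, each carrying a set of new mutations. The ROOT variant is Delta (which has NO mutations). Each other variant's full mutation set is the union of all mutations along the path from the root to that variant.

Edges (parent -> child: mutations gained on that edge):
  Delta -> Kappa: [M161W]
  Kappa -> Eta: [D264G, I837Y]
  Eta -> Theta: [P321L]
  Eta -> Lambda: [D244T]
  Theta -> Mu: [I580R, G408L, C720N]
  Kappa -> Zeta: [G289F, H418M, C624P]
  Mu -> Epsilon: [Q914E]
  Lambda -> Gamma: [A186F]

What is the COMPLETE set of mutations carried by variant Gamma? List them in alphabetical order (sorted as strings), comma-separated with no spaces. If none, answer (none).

At Delta: gained [] -> total []
At Kappa: gained ['M161W'] -> total ['M161W']
At Eta: gained ['D264G', 'I837Y'] -> total ['D264G', 'I837Y', 'M161W']
At Lambda: gained ['D244T'] -> total ['D244T', 'D264G', 'I837Y', 'M161W']
At Gamma: gained ['A186F'] -> total ['A186F', 'D244T', 'D264G', 'I837Y', 'M161W']

Answer: A186F,D244T,D264G,I837Y,M161W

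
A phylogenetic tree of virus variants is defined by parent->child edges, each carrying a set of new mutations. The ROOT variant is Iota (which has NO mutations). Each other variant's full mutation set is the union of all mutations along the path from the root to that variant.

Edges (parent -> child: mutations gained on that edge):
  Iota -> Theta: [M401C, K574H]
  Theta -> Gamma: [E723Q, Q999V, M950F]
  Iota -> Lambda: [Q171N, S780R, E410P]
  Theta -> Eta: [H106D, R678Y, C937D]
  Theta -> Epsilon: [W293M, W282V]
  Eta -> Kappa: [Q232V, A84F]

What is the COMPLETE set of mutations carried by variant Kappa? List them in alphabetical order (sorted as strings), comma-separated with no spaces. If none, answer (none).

Answer: A84F,C937D,H106D,K574H,M401C,Q232V,R678Y

Derivation:
At Iota: gained [] -> total []
At Theta: gained ['M401C', 'K574H'] -> total ['K574H', 'M401C']
At Eta: gained ['H106D', 'R678Y', 'C937D'] -> total ['C937D', 'H106D', 'K574H', 'M401C', 'R678Y']
At Kappa: gained ['Q232V', 'A84F'] -> total ['A84F', 'C937D', 'H106D', 'K574H', 'M401C', 'Q232V', 'R678Y']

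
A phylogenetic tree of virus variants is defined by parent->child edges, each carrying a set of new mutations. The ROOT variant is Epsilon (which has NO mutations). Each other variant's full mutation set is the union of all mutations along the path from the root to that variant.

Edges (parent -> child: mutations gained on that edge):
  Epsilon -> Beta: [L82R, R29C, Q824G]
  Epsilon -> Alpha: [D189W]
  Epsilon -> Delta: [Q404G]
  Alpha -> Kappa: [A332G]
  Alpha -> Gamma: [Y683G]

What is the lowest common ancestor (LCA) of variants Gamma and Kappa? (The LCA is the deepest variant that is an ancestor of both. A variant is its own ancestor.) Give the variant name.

Answer: Alpha

Derivation:
Path from root to Gamma: Epsilon -> Alpha -> Gamma
  ancestors of Gamma: {Epsilon, Alpha, Gamma}
Path from root to Kappa: Epsilon -> Alpha -> Kappa
  ancestors of Kappa: {Epsilon, Alpha, Kappa}
Common ancestors: {Epsilon, Alpha}
Walk up from Kappa: Kappa (not in ancestors of Gamma), Alpha (in ancestors of Gamma), Epsilon (in ancestors of Gamma)
Deepest common ancestor (LCA) = Alpha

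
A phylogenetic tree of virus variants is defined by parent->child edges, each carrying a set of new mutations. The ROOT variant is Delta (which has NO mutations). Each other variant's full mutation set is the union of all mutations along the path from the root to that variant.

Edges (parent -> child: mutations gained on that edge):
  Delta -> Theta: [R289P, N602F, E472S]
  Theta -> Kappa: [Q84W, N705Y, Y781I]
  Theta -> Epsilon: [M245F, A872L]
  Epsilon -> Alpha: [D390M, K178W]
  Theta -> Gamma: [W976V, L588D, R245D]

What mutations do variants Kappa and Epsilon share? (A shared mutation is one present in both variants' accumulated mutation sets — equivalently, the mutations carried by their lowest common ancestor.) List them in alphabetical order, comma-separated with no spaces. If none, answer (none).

Accumulating mutations along path to Kappa:
  At Delta: gained [] -> total []
  At Theta: gained ['R289P', 'N602F', 'E472S'] -> total ['E472S', 'N602F', 'R289P']
  At Kappa: gained ['Q84W', 'N705Y', 'Y781I'] -> total ['E472S', 'N602F', 'N705Y', 'Q84W', 'R289P', 'Y781I']
Mutations(Kappa) = ['E472S', 'N602F', 'N705Y', 'Q84W', 'R289P', 'Y781I']
Accumulating mutations along path to Epsilon:
  At Delta: gained [] -> total []
  At Theta: gained ['R289P', 'N602F', 'E472S'] -> total ['E472S', 'N602F', 'R289P']
  At Epsilon: gained ['M245F', 'A872L'] -> total ['A872L', 'E472S', 'M245F', 'N602F', 'R289P']
Mutations(Epsilon) = ['A872L', 'E472S', 'M245F', 'N602F', 'R289P']
Intersection: ['E472S', 'N602F', 'N705Y', 'Q84W', 'R289P', 'Y781I'] ∩ ['A872L', 'E472S', 'M245F', 'N602F', 'R289P'] = ['E472S', 'N602F', 'R289P']

Answer: E472S,N602F,R289P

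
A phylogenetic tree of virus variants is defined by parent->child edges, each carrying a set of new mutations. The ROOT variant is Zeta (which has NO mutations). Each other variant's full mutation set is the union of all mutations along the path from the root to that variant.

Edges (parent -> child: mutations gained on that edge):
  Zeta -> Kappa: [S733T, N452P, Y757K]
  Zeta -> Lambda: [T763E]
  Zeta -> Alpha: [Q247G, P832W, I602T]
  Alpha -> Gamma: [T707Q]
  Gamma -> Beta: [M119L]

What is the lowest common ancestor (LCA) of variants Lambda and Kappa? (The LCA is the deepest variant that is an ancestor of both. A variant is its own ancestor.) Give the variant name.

Answer: Zeta

Derivation:
Path from root to Lambda: Zeta -> Lambda
  ancestors of Lambda: {Zeta, Lambda}
Path from root to Kappa: Zeta -> Kappa
  ancestors of Kappa: {Zeta, Kappa}
Common ancestors: {Zeta}
Walk up from Kappa: Kappa (not in ancestors of Lambda), Zeta (in ancestors of Lambda)
Deepest common ancestor (LCA) = Zeta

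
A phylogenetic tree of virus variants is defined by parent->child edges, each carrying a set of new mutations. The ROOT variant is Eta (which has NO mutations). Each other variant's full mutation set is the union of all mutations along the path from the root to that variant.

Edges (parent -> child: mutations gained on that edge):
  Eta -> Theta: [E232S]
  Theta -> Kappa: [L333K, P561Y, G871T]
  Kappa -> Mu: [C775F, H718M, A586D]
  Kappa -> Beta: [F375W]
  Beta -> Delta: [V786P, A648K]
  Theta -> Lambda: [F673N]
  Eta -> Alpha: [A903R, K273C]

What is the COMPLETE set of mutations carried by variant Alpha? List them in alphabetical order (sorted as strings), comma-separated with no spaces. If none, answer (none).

At Eta: gained [] -> total []
At Alpha: gained ['A903R', 'K273C'] -> total ['A903R', 'K273C']

Answer: A903R,K273C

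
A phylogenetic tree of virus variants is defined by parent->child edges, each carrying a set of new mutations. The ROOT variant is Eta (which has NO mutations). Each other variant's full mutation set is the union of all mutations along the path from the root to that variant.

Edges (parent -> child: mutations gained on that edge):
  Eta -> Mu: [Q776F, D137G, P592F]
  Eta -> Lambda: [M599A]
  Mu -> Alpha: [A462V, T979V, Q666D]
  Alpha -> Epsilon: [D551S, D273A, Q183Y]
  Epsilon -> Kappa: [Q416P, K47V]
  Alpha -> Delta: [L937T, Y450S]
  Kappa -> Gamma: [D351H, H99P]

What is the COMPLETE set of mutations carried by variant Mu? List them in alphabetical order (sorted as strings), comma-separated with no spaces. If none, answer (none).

Answer: D137G,P592F,Q776F

Derivation:
At Eta: gained [] -> total []
At Mu: gained ['Q776F', 'D137G', 'P592F'] -> total ['D137G', 'P592F', 'Q776F']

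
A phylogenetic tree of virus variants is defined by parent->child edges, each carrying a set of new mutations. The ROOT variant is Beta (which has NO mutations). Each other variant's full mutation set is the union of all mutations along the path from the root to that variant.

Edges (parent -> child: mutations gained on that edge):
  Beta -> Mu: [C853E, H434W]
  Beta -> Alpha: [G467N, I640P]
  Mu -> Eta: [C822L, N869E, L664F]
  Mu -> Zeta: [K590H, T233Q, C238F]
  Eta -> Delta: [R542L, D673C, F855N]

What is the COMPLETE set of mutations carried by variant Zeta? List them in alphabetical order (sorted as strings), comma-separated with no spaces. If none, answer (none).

At Beta: gained [] -> total []
At Mu: gained ['C853E', 'H434W'] -> total ['C853E', 'H434W']
At Zeta: gained ['K590H', 'T233Q', 'C238F'] -> total ['C238F', 'C853E', 'H434W', 'K590H', 'T233Q']

Answer: C238F,C853E,H434W,K590H,T233Q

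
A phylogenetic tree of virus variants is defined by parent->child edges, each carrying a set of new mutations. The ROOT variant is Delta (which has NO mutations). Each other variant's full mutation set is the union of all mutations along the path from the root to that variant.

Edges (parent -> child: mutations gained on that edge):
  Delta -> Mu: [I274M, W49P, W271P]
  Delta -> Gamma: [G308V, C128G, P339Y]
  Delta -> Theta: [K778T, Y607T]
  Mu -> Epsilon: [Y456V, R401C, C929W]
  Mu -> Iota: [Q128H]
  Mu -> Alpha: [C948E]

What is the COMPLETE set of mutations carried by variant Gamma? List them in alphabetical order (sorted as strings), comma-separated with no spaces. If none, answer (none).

At Delta: gained [] -> total []
At Gamma: gained ['G308V', 'C128G', 'P339Y'] -> total ['C128G', 'G308V', 'P339Y']

Answer: C128G,G308V,P339Y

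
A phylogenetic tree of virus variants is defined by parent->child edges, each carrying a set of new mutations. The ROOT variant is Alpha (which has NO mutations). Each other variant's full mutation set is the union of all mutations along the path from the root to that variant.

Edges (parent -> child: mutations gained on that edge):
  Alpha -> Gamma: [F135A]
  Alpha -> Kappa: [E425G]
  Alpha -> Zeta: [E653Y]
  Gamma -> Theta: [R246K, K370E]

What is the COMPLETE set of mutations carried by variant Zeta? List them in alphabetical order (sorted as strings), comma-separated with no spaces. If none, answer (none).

Answer: E653Y

Derivation:
At Alpha: gained [] -> total []
At Zeta: gained ['E653Y'] -> total ['E653Y']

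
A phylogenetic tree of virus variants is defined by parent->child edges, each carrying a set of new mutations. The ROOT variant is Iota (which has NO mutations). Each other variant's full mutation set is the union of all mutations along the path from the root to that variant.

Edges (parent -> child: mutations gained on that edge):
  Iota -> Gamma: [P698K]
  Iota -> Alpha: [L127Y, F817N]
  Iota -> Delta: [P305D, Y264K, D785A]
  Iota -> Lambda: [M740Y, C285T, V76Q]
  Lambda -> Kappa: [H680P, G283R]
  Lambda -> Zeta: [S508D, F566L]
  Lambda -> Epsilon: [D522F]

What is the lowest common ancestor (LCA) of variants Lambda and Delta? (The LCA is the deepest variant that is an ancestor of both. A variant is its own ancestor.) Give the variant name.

Answer: Iota

Derivation:
Path from root to Lambda: Iota -> Lambda
  ancestors of Lambda: {Iota, Lambda}
Path from root to Delta: Iota -> Delta
  ancestors of Delta: {Iota, Delta}
Common ancestors: {Iota}
Walk up from Delta: Delta (not in ancestors of Lambda), Iota (in ancestors of Lambda)
Deepest common ancestor (LCA) = Iota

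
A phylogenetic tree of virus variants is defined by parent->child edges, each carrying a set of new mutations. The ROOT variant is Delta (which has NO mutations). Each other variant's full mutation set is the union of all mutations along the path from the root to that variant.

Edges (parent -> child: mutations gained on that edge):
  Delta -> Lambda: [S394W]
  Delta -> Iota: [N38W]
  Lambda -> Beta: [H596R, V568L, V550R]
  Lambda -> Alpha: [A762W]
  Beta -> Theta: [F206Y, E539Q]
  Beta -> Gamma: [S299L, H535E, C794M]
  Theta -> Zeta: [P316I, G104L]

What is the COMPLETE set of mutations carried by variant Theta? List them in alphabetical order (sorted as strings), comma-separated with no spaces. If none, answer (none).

At Delta: gained [] -> total []
At Lambda: gained ['S394W'] -> total ['S394W']
At Beta: gained ['H596R', 'V568L', 'V550R'] -> total ['H596R', 'S394W', 'V550R', 'V568L']
At Theta: gained ['F206Y', 'E539Q'] -> total ['E539Q', 'F206Y', 'H596R', 'S394W', 'V550R', 'V568L']

Answer: E539Q,F206Y,H596R,S394W,V550R,V568L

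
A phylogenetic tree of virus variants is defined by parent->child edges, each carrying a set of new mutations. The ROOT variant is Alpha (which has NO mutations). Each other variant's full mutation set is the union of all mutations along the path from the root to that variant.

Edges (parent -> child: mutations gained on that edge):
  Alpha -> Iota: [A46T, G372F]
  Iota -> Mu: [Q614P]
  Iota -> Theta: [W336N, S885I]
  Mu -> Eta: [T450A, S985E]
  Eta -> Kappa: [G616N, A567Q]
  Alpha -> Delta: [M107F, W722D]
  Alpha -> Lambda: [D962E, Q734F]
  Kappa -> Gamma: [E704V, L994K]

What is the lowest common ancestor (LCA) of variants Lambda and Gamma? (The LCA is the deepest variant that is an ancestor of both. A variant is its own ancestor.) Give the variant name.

Answer: Alpha

Derivation:
Path from root to Lambda: Alpha -> Lambda
  ancestors of Lambda: {Alpha, Lambda}
Path from root to Gamma: Alpha -> Iota -> Mu -> Eta -> Kappa -> Gamma
  ancestors of Gamma: {Alpha, Iota, Mu, Eta, Kappa, Gamma}
Common ancestors: {Alpha}
Walk up from Gamma: Gamma (not in ancestors of Lambda), Kappa (not in ancestors of Lambda), Eta (not in ancestors of Lambda), Mu (not in ancestors of Lambda), Iota (not in ancestors of Lambda), Alpha (in ancestors of Lambda)
Deepest common ancestor (LCA) = Alpha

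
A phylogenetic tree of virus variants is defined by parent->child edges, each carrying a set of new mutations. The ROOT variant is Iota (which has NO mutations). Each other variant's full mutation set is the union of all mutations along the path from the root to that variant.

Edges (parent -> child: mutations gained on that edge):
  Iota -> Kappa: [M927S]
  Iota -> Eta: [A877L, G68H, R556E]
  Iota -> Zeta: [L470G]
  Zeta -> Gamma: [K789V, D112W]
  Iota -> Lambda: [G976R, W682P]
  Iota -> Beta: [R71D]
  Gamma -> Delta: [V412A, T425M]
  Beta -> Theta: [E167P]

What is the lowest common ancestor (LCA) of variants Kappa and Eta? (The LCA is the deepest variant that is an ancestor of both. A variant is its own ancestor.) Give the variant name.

Path from root to Kappa: Iota -> Kappa
  ancestors of Kappa: {Iota, Kappa}
Path from root to Eta: Iota -> Eta
  ancestors of Eta: {Iota, Eta}
Common ancestors: {Iota}
Walk up from Eta: Eta (not in ancestors of Kappa), Iota (in ancestors of Kappa)
Deepest common ancestor (LCA) = Iota

Answer: Iota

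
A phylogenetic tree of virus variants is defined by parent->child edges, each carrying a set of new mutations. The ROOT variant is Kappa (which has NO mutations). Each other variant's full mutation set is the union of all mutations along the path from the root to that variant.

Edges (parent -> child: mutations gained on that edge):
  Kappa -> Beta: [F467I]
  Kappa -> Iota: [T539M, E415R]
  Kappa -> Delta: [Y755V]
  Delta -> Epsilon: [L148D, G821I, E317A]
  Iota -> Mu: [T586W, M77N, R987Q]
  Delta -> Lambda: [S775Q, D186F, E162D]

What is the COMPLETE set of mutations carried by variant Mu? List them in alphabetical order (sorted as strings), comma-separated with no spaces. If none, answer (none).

At Kappa: gained [] -> total []
At Iota: gained ['T539M', 'E415R'] -> total ['E415R', 'T539M']
At Mu: gained ['T586W', 'M77N', 'R987Q'] -> total ['E415R', 'M77N', 'R987Q', 'T539M', 'T586W']

Answer: E415R,M77N,R987Q,T539M,T586W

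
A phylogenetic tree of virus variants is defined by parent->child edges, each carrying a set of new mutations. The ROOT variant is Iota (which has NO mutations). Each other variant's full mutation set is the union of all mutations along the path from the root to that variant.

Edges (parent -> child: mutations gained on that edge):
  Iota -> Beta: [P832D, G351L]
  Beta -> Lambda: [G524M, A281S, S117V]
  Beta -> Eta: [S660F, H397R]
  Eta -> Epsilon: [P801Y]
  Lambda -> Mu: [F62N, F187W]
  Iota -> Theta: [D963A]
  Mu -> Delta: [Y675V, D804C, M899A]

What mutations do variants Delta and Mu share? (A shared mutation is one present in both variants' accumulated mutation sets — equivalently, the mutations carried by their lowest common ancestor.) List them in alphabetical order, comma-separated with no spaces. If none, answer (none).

Accumulating mutations along path to Delta:
  At Iota: gained [] -> total []
  At Beta: gained ['P832D', 'G351L'] -> total ['G351L', 'P832D']
  At Lambda: gained ['G524M', 'A281S', 'S117V'] -> total ['A281S', 'G351L', 'G524M', 'P832D', 'S117V']
  At Mu: gained ['F62N', 'F187W'] -> total ['A281S', 'F187W', 'F62N', 'G351L', 'G524M', 'P832D', 'S117V']
  At Delta: gained ['Y675V', 'D804C', 'M899A'] -> total ['A281S', 'D804C', 'F187W', 'F62N', 'G351L', 'G524M', 'M899A', 'P832D', 'S117V', 'Y675V']
Mutations(Delta) = ['A281S', 'D804C', 'F187W', 'F62N', 'G351L', 'G524M', 'M899A', 'P832D', 'S117V', 'Y675V']
Accumulating mutations along path to Mu:
  At Iota: gained [] -> total []
  At Beta: gained ['P832D', 'G351L'] -> total ['G351L', 'P832D']
  At Lambda: gained ['G524M', 'A281S', 'S117V'] -> total ['A281S', 'G351L', 'G524M', 'P832D', 'S117V']
  At Mu: gained ['F62N', 'F187W'] -> total ['A281S', 'F187W', 'F62N', 'G351L', 'G524M', 'P832D', 'S117V']
Mutations(Mu) = ['A281S', 'F187W', 'F62N', 'G351L', 'G524M', 'P832D', 'S117V']
Intersection: ['A281S', 'D804C', 'F187W', 'F62N', 'G351L', 'G524M', 'M899A', 'P832D', 'S117V', 'Y675V'] ∩ ['A281S', 'F187W', 'F62N', 'G351L', 'G524M', 'P832D', 'S117V'] = ['A281S', 'F187W', 'F62N', 'G351L', 'G524M', 'P832D', 'S117V']

Answer: A281S,F187W,F62N,G351L,G524M,P832D,S117V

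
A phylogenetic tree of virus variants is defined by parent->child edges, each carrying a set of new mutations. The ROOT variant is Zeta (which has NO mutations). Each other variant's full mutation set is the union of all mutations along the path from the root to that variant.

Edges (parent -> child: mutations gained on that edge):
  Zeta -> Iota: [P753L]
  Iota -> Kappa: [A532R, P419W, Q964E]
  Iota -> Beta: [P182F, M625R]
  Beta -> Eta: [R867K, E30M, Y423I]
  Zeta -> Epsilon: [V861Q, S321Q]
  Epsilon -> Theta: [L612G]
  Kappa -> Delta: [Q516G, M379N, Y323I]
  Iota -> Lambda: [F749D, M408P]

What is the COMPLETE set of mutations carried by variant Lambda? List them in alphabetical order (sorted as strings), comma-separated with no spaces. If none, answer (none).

At Zeta: gained [] -> total []
At Iota: gained ['P753L'] -> total ['P753L']
At Lambda: gained ['F749D', 'M408P'] -> total ['F749D', 'M408P', 'P753L']

Answer: F749D,M408P,P753L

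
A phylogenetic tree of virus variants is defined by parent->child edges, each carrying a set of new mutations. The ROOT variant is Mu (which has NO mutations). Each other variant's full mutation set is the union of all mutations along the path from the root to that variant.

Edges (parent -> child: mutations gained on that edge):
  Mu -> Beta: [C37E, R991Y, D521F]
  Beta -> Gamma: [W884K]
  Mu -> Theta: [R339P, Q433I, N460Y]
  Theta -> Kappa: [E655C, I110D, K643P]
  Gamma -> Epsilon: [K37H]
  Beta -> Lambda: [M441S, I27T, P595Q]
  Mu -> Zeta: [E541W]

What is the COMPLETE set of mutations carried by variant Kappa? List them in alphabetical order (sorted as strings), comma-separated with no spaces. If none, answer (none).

Answer: E655C,I110D,K643P,N460Y,Q433I,R339P

Derivation:
At Mu: gained [] -> total []
At Theta: gained ['R339P', 'Q433I', 'N460Y'] -> total ['N460Y', 'Q433I', 'R339P']
At Kappa: gained ['E655C', 'I110D', 'K643P'] -> total ['E655C', 'I110D', 'K643P', 'N460Y', 'Q433I', 'R339P']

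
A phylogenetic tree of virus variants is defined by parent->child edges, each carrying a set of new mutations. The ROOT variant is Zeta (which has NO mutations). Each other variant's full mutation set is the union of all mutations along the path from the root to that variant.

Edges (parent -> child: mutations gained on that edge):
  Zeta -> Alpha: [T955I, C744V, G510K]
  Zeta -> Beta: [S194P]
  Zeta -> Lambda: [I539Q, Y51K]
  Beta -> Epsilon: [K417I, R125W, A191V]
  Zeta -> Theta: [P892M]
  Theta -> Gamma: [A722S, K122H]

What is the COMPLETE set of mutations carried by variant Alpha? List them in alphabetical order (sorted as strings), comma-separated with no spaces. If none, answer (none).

Answer: C744V,G510K,T955I

Derivation:
At Zeta: gained [] -> total []
At Alpha: gained ['T955I', 'C744V', 'G510K'] -> total ['C744V', 'G510K', 'T955I']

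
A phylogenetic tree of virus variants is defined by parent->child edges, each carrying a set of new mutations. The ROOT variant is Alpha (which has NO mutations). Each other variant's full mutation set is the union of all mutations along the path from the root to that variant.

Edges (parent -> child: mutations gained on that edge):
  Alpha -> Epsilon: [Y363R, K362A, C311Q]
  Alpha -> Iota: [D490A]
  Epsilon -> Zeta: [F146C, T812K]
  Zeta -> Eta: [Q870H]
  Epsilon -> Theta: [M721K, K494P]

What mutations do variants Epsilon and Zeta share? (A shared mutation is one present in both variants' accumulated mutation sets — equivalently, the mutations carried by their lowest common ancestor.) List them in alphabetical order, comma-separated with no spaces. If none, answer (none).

Accumulating mutations along path to Epsilon:
  At Alpha: gained [] -> total []
  At Epsilon: gained ['Y363R', 'K362A', 'C311Q'] -> total ['C311Q', 'K362A', 'Y363R']
Mutations(Epsilon) = ['C311Q', 'K362A', 'Y363R']
Accumulating mutations along path to Zeta:
  At Alpha: gained [] -> total []
  At Epsilon: gained ['Y363R', 'K362A', 'C311Q'] -> total ['C311Q', 'K362A', 'Y363R']
  At Zeta: gained ['F146C', 'T812K'] -> total ['C311Q', 'F146C', 'K362A', 'T812K', 'Y363R']
Mutations(Zeta) = ['C311Q', 'F146C', 'K362A', 'T812K', 'Y363R']
Intersection: ['C311Q', 'K362A', 'Y363R'] ∩ ['C311Q', 'F146C', 'K362A', 'T812K', 'Y363R'] = ['C311Q', 'K362A', 'Y363R']

Answer: C311Q,K362A,Y363R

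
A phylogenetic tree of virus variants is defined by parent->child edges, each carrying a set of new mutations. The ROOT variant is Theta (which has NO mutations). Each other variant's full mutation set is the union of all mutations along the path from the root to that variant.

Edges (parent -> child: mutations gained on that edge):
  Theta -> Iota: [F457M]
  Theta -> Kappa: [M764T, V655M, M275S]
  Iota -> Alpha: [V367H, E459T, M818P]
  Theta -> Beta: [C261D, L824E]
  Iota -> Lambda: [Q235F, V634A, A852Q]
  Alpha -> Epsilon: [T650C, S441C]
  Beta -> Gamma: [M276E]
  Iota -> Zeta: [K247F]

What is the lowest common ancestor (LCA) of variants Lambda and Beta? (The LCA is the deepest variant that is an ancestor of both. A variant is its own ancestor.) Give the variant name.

Path from root to Lambda: Theta -> Iota -> Lambda
  ancestors of Lambda: {Theta, Iota, Lambda}
Path from root to Beta: Theta -> Beta
  ancestors of Beta: {Theta, Beta}
Common ancestors: {Theta}
Walk up from Beta: Beta (not in ancestors of Lambda), Theta (in ancestors of Lambda)
Deepest common ancestor (LCA) = Theta

Answer: Theta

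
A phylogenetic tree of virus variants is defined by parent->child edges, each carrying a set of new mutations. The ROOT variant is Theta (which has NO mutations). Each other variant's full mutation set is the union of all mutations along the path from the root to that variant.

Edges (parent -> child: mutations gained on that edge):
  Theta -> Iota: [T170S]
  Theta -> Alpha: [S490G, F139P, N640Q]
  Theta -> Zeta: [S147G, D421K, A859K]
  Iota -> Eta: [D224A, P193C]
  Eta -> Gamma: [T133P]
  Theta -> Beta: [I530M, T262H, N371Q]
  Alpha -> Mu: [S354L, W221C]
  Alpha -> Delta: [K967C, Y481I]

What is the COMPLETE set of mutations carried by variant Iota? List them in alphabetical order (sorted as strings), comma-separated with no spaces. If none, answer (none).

Answer: T170S

Derivation:
At Theta: gained [] -> total []
At Iota: gained ['T170S'] -> total ['T170S']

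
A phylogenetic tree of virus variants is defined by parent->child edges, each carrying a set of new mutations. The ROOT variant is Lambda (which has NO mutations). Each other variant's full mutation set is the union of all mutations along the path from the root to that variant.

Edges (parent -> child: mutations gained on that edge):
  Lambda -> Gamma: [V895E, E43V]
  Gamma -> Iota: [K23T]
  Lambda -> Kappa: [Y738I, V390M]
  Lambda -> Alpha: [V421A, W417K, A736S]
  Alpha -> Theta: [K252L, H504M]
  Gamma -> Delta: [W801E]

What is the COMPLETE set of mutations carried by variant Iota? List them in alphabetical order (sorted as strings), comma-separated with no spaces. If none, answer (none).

At Lambda: gained [] -> total []
At Gamma: gained ['V895E', 'E43V'] -> total ['E43V', 'V895E']
At Iota: gained ['K23T'] -> total ['E43V', 'K23T', 'V895E']

Answer: E43V,K23T,V895E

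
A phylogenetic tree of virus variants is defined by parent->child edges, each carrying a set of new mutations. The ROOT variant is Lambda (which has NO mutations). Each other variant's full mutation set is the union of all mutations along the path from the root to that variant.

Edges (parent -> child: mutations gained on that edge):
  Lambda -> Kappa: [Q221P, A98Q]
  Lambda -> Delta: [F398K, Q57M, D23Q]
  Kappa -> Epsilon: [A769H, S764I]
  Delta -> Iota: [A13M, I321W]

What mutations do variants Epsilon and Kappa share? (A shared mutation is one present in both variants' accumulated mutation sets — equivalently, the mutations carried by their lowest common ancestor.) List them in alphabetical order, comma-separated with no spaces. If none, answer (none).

Answer: A98Q,Q221P

Derivation:
Accumulating mutations along path to Epsilon:
  At Lambda: gained [] -> total []
  At Kappa: gained ['Q221P', 'A98Q'] -> total ['A98Q', 'Q221P']
  At Epsilon: gained ['A769H', 'S764I'] -> total ['A769H', 'A98Q', 'Q221P', 'S764I']
Mutations(Epsilon) = ['A769H', 'A98Q', 'Q221P', 'S764I']
Accumulating mutations along path to Kappa:
  At Lambda: gained [] -> total []
  At Kappa: gained ['Q221P', 'A98Q'] -> total ['A98Q', 'Q221P']
Mutations(Kappa) = ['A98Q', 'Q221P']
Intersection: ['A769H', 'A98Q', 'Q221P', 'S764I'] ∩ ['A98Q', 'Q221P'] = ['A98Q', 'Q221P']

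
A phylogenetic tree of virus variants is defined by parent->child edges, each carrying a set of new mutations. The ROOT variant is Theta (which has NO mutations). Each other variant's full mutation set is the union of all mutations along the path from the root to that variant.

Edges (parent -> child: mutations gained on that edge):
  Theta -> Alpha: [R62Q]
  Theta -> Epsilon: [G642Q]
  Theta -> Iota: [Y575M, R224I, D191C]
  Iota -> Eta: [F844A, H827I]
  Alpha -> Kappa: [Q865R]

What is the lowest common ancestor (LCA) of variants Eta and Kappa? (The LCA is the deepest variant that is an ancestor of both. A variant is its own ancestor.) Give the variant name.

Path from root to Eta: Theta -> Iota -> Eta
  ancestors of Eta: {Theta, Iota, Eta}
Path from root to Kappa: Theta -> Alpha -> Kappa
  ancestors of Kappa: {Theta, Alpha, Kappa}
Common ancestors: {Theta}
Walk up from Kappa: Kappa (not in ancestors of Eta), Alpha (not in ancestors of Eta), Theta (in ancestors of Eta)
Deepest common ancestor (LCA) = Theta

Answer: Theta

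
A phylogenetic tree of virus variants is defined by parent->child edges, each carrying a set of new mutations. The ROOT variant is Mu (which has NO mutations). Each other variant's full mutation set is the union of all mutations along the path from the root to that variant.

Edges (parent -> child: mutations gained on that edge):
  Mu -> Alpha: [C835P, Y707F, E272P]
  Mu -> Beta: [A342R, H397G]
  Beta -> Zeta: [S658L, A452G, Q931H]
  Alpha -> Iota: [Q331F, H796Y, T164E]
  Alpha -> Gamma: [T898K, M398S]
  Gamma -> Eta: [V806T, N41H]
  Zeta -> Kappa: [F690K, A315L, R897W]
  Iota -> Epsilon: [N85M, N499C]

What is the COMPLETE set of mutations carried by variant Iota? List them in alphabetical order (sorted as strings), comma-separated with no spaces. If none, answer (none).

At Mu: gained [] -> total []
At Alpha: gained ['C835P', 'Y707F', 'E272P'] -> total ['C835P', 'E272P', 'Y707F']
At Iota: gained ['Q331F', 'H796Y', 'T164E'] -> total ['C835P', 'E272P', 'H796Y', 'Q331F', 'T164E', 'Y707F']

Answer: C835P,E272P,H796Y,Q331F,T164E,Y707F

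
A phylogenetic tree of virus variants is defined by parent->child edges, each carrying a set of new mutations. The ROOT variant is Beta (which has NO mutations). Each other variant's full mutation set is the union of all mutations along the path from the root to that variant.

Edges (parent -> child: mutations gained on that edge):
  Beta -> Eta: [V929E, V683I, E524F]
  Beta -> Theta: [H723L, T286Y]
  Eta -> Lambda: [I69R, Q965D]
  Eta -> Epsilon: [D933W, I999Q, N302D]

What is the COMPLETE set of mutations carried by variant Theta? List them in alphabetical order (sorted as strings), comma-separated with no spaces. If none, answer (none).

At Beta: gained [] -> total []
At Theta: gained ['H723L', 'T286Y'] -> total ['H723L', 'T286Y']

Answer: H723L,T286Y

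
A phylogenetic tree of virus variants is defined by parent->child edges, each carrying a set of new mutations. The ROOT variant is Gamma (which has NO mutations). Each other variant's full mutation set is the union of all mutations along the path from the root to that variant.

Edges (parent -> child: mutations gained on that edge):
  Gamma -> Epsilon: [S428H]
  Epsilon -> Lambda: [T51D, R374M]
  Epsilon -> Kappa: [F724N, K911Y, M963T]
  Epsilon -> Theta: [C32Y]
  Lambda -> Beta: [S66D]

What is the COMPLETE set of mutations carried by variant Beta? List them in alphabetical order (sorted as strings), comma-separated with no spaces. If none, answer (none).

At Gamma: gained [] -> total []
At Epsilon: gained ['S428H'] -> total ['S428H']
At Lambda: gained ['T51D', 'R374M'] -> total ['R374M', 'S428H', 'T51D']
At Beta: gained ['S66D'] -> total ['R374M', 'S428H', 'S66D', 'T51D']

Answer: R374M,S428H,S66D,T51D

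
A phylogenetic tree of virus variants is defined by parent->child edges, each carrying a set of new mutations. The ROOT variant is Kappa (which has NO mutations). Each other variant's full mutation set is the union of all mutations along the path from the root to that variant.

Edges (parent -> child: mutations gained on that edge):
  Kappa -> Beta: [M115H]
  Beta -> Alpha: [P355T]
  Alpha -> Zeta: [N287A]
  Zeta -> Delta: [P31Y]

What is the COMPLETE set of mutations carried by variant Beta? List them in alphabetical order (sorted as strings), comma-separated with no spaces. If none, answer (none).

Answer: M115H

Derivation:
At Kappa: gained [] -> total []
At Beta: gained ['M115H'] -> total ['M115H']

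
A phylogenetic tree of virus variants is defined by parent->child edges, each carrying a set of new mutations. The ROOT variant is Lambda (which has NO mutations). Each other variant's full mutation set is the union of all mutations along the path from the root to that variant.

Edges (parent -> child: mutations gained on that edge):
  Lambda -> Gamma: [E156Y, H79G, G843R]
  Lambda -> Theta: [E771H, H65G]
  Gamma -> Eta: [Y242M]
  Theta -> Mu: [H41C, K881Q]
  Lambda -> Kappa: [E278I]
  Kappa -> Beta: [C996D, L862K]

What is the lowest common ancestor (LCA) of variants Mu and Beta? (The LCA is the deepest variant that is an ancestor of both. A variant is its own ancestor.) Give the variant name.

Answer: Lambda

Derivation:
Path from root to Mu: Lambda -> Theta -> Mu
  ancestors of Mu: {Lambda, Theta, Mu}
Path from root to Beta: Lambda -> Kappa -> Beta
  ancestors of Beta: {Lambda, Kappa, Beta}
Common ancestors: {Lambda}
Walk up from Beta: Beta (not in ancestors of Mu), Kappa (not in ancestors of Mu), Lambda (in ancestors of Mu)
Deepest common ancestor (LCA) = Lambda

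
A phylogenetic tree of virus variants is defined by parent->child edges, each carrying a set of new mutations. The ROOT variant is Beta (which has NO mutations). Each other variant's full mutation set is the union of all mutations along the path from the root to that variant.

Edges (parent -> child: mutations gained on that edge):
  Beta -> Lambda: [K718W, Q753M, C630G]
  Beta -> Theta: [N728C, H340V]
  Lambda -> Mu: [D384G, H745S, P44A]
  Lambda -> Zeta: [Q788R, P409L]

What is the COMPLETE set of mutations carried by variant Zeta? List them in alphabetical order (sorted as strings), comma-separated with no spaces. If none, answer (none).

Answer: C630G,K718W,P409L,Q753M,Q788R

Derivation:
At Beta: gained [] -> total []
At Lambda: gained ['K718W', 'Q753M', 'C630G'] -> total ['C630G', 'K718W', 'Q753M']
At Zeta: gained ['Q788R', 'P409L'] -> total ['C630G', 'K718W', 'P409L', 'Q753M', 'Q788R']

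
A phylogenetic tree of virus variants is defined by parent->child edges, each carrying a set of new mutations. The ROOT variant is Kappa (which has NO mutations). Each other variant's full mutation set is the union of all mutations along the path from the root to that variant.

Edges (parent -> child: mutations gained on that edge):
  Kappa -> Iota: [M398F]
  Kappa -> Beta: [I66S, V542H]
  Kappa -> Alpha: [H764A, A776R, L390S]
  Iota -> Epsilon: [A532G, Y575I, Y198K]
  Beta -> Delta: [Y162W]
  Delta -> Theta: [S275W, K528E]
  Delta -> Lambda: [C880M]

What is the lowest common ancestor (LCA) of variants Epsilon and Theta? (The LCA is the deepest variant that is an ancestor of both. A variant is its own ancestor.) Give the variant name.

Answer: Kappa

Derivation:
Path from root to Epsilon: Kappa -> Iota -> Epsilon
  ancestors of Epsilon: {Kappa, Iota, Epsilon}
Path from root to Theta: Kappa -> Beta -> Delta -> Theta
  ancestors of Theta: {Kappa, Beta, Delta, Theta}
Common ancestors: {Kappa}
Walk up from Theta: Theta (not in ancestors of Epsilon), Delta (not in ancestors of Epsilon), Beta (not in ancestors of Epsilon), Kappa (in ancestors of Epsilon)
Deepest common ancestor (LCA) = Kappa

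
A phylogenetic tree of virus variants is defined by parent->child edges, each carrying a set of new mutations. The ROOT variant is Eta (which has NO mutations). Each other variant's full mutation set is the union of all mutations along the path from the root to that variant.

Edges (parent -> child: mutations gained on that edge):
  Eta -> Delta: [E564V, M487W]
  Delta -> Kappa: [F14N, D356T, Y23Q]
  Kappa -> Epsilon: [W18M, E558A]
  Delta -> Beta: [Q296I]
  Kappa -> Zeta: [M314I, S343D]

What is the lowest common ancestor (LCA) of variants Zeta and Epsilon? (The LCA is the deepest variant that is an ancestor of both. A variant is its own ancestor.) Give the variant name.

Path from root to Zeta: Eta -> Delta -> Kappa -> Zeta
  ancestors of Zeta: {Eta, Delta, Kappa, Zeta}
Path from root to Epsilon: Eta -> Delta -> Kappa -> Epsilon
  ancestors of Epsilon: {Eta, Delta, Kappa, Epsilon}
Common ancestors: {Eta, Delta, Kappa}
Walk up from Epsilon: Epsilon (not in ancestors of Zeta), Kappa (in ancestors of Zeta), Delta (in ancestors of Zeta), Eta (in ancestors of Zeta)
Deepest common ancestor (LCA) = Kappa

Answer: Kappa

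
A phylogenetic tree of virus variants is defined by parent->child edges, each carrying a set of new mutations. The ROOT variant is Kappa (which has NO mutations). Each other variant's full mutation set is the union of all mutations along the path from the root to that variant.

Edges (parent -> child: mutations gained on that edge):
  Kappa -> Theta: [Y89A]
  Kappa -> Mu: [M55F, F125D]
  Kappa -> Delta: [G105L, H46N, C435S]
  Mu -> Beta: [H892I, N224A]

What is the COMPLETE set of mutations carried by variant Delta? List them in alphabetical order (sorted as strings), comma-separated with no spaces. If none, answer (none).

At Kappa: gained [] -> total []
At Delta: gained ['G105L', 'H46N', 'C435S'] -> total ['C435S', 'G105L', 'H46N']

Answer: C435S,G105L,H46N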